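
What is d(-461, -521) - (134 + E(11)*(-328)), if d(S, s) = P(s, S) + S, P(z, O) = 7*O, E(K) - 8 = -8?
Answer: -3822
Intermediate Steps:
E(K) = 0 (E(K) = 8 - 8 = 0)
d(S, s) = 8*S (d(S, s) = 7*S + S = 8*S)
d(-461, -521) - (134 + E(11)*(-328)) = 8*(-461) - (134 + 0*(-328)) = -3688 - (134 + 0) = -3688 - 1*134 = -3688 - 134 = -3822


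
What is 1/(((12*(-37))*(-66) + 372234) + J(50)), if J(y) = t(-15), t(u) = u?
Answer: 1/401523 ≈ 2.4905e-6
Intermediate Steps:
J(y) = -15
1/(((12*(-37))*(-66) + 372234) + J(50)) = 1/(((12*(-37))*(-66) + 372234) - 15) = 1/((-444*(-66) + 372234) - 15) = 1/((29304 + 372234) - 15) = 1/(401538 - 15) = 1/401523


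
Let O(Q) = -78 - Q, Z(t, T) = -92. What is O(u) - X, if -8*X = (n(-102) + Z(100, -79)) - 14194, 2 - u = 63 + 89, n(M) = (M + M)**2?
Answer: 13953/4 ≈ 3488.3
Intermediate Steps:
n(M) = 4*M**2 (n(M) = (2*M)**2 = 4*M**2)
u = -150 (u = 2 - (63 + 89) = 2 - 1*152 = 2 - 152 = -150)
X = -13665/4 (X = -((4*(-102)**2 - 92) - 14194)/8 = -((4*10404 - 92) - 14194)/8 = -((41616 - 92) - 14194)/8 = -(41524 - 14194)/8 = -1/8*27330 = -13665/4 ≈ -3416.3)
O(u) - X = (-78 - 1*(-150)) - 1*(-13665/4) = (-78 + 150) + 13665/4 = 72 + 13665/4 = 13953/4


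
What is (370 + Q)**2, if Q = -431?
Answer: 3721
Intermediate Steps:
(370 + Q)**2 = (370 - 431)**2 = (-61)**2 = 3721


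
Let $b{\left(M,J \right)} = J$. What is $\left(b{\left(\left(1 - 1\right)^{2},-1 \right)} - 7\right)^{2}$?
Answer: $64$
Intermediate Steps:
$\left(b{\left(\left(1 - 1\right)^{2},-1 \right)} - 7\right)^{2} = \left(-1 - 7\right)^{2} = \left(-8\right)^{2} = 64$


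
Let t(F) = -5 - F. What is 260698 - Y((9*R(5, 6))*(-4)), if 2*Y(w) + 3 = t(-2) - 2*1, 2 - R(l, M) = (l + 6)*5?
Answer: 260702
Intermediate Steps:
R(l, M) = -28 - 5*l (R(l, M) = 2 - (l + 6)*5 = 2 - (6 + l)*5 = 2 - (30 + 5*l) = 2 + (-30 - 5*l) = -28 - 5*l)
Y(w) = -4 (Y(w) = -3/2 + ((-5 - 1*(-2)) - 2*1)/2 = -3/2 + ((-5 + 2) - 2)/2 = -3/2 + (-3 - 2)/2 = -3/2 + (½)*(-5) = -3/2 - 5/2 = -4)
260698 - Y((9*R(5, 6))*(-4)) = 260698 - 1*(-4) = 260698 + 4 = 260702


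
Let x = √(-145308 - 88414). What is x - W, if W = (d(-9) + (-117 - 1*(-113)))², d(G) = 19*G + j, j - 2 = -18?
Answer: -36481 + I*√233722 ≈ -36481.0 + 483.45*I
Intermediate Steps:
j = -16 (j = 2 - 18 = -16)
d(G) = -16 + 19*G (d(G) = 19*G - 16 = -16 + 19*G)
x = I*√233722 (x = √(-233722) = I*√233722 ≈ 483.45*I)
W = 36481 (W = ((-16 + 19*(-9)) + (-117 - 1*(-113)))² = ((-16 - 171) + (-117 + 113))² = (-187 - 4)² = (-191)² = 36481)
x - W = I*√233722 - 1*36481 = I*√233722 - 36481 = -36481 + I*√233722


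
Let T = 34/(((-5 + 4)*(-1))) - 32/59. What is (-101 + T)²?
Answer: 15880225/3481 ≈ 4562.0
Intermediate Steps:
T = 1974/59 (T = 34/((-1*(-1))) - 32*1/59 = 34/1 - 32/59 = 34*1 - 32/59 = 34 - 32/59 = 1974/59 ≈ 33.458)
(-101 + T)² = (-101 + 1974/59)² = (-3985/59)² = 15880225/3481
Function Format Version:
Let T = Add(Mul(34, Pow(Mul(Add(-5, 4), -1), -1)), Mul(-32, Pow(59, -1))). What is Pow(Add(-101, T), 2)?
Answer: Rational(15880225, 3481) ≈ 4562.0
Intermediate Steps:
T = Rational(1974, 59) (T = Add(Mul(34, Pow(Mul(-1, -1), -1)), Mul(-32, Rational(1, 59))) = Add(Mul(34, Pow(1, -1)), Rational(-32, 59)) = Add(Mul(34, 1), Rational(-32, 59)) = Add(34, Rational(-32, 59)) = Rational(1974, 59) ≈ 33.458)
Pow(Add(-101, T), 2) = Pow(Add(-101, Rational(1974, 59)), 2) = Pow(Rational(-3985, 59), 2) = Rational(15880225, 3481)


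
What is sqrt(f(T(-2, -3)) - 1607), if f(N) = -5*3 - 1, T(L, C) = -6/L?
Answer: I*sqrt(1623) ≈ 40.286*I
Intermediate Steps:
f(N) = -16 (f(N) = -15 - 1 = -16)
sqrt(f(T(-2, -3)) - 1607) = sqrt(-16 - 1607) = sqrt(-1623) = I*sqrt(1623)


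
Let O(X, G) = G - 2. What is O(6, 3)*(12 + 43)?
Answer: 55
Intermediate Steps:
O(X, G) = -2 + G
O(6, 3)*(12 + 43) = (-2 + 3)*(12 + 43) = 1*55 = 55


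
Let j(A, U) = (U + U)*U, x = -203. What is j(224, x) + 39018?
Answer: 121436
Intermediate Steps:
j(A, U) = 2*U**2 (j(A, U) = (2*U)*U = 2*U**2)
j(224, x) + 39018 = 2*(-203)**2 + 39018 = 2*41209 + 39018 = 82418 + 39018 = 121436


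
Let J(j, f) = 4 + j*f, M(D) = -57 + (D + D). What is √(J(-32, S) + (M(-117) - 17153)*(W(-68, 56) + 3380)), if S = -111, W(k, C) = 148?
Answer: 2*I*√15384719 ≈ 7844.7*I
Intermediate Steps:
M(D) = -57 + 2*D
J(j, f) = 4 + f*j
√(J(-32, S) + (M(-117) - 17153)*(W(-68, 56) + 3380)) = √((4 - 111*(-32)) + ((-57 + 2*(-117)) - 17153)*(148 + 3380)) = √((4 + 3552) + ((-57 - 234) - 17153)*3528) = √(3556 + (-291 - 17153)*3528) = √(3556 - 17444*3528) = √(3556 - 61542432) = √(-61538876) = 2*I*√15384719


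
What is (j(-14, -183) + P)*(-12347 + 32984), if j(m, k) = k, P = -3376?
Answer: -73447083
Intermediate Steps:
(j(-14, -183) + P)*(-12347 + 32984) = (-183 - 3376)*(-12347 + 32984) = -3559*20637 = -73447083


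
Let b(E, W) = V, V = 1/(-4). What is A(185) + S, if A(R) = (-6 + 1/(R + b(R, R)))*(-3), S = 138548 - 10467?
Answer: 94665149/739 ≈ 1.2810e+5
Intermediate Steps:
V = -¼ ≈ -0.25000
b(E, W) = -¼
S = 128081
A(R) = 18 - 3/(-¼ + R) (A(R) = (-6 + 1/(R - ¼))*(-3) = (-6 + 1/(-¼ + R))*(-3) = 18 - 3/(-¼ + R))
A(185) + S = 6*(-5 + 12*185)/(-1 + 4*185) + 128081 = 6*(-5 + 2220)/(-1 + 740) + 128081 = 6*2215/739 + 128081 = 6*(1/739)*2215 + 128081 = 13290/739 + 128081 = 94665149/739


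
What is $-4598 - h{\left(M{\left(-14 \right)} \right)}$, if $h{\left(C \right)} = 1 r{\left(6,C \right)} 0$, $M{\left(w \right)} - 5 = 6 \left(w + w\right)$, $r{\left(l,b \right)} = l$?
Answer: $-4598$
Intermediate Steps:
$M{\left(w \right)} = 5 + 12 w$ ($M{\left(w \right)} = 5 + 6 \left(w + w\right) = 5 + 6 \cdot 2 w = 5 + 12 w$)
$h{\left(C \right)} = 0$ ($h{\left(C \right)} = 1 \cdot 6 \cdot 0 = 6 \cdot 0 = 0$)
$-4598 - h{\left(M{\left(-14 \right)} \right)} = -4598 - 0 = -4598 + 0 = -4598$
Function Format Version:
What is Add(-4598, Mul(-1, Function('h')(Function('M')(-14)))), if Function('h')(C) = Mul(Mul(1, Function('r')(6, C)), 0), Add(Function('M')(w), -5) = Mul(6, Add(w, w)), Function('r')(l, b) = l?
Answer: -4598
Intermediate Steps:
Function('M')(w) = Add(5, Mul(12, w)) (Function('M')(w) = Add(5, Mul(6, Add(w, w))) = Add(5, Mul(6, Mul(2, w))) = Add(5, Mul(12, w)))
Function('h')(C) = 0 (Function('h')(C) = Mul(Mul(1, 6), 0) = Mul(6, 0) = 0)
Add(-4598, Mul(-1, Function('h')(Function('M')(-14)))) = Add(-4598, Mul(-1, 0)) = Add(-4598, 0) = -4598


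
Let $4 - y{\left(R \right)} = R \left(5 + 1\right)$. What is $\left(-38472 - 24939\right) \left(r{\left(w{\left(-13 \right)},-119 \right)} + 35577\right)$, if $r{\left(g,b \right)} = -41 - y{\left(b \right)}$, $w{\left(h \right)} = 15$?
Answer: $-2207844198$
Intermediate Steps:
$y{\left(R \right)} = 4 - 6 R$ ($y{\left(R \right)} = 4 - R \left(5 + 1\right) = 4 - R 6 = 4 - 6 R$)
$r{\left(g,b \right)} = -45 + 6 b$ ($r{\left(g,b \right)} = -41 - \left(4 - 6 b\right) = -41 + \left(-4 + 6 b\right) = -45 + 6 b$)
$\left(-38472 - 24939\right) \left(r{\left(w{\left(-13 \right)},-119 \right)} + 35577\right) = \left(-38472 - 24939\right) \left(\left(-45 + 6 \left(-119\right)\right) + 35577\right) = - 63411 \left(\left(-45 - 714\right) + 35577\right) = - 63411 \left(-759 + 35577\right) = \left(-63411\right) 34818 = -2207844198$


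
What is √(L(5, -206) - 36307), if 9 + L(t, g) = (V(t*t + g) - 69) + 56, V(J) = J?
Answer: I*√36510 ≈ 191.08*I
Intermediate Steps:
L(t, g) = -22 + g + t² (L(t, g) = -9 + (((t*t + g) - 69) + 56) = -9 + (((t² + g) - 69) + 56) = -9 + (((g + t²) - 69) + 56) = -9 + ((-69 + g + t²) + 56) = -9 + (-13 + g + t²) = -22 + g + t²)
√(L(5, -206) - 36307) = √((-22 - 206 + 5²) - 36307) = √((-22 - 206 + 25) - 36307) = √(-203 - 36307) = √(-36510) = I*√36510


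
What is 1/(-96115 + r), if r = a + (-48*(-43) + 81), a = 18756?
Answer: -1/75214 ≈ -1.3295e-5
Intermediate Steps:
r = 20901 (r = 18756 + (-48*(-43) + 81) = 18756 + (2064 + 81) = 18756 + 2145 = 20901)
1/(-96115 + r) = 1/(-96115 + 20901) = 1/(-75214) = -1/75214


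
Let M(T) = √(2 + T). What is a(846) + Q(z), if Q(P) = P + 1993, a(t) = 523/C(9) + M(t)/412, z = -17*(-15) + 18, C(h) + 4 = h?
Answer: 11853/5 + √53/103 ≈ 2370.7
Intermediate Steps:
C(h) = -4 + h
z = 273 (z = 255 + 18 = 273)
a(t) = 523/5 + √(2 + t)/412 (a(t) = 523/(-4 + 9) + √(2 + t)/412 = 523/5 + √(2 + t)*(1/412) = 523*(⅕) + √(2 + t)/412 = 523/5 + √(2 + t)/412)
Q(P) = 1993 + P
a(846) + Q(z) = (523/5 + √(2 + 846)/412) + (1993 + 273) = (523/5 + √848/412) + 2266 = (523/5 + (4*√53)/412) + 2266 = (523/5 + √53/103) + 2266 = 11853/5 + √53/103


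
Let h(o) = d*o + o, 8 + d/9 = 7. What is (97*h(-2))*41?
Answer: 63632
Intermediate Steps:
d = -9 (d = -72 + 9*7 = -72 + 63 = -9)
h(o) = -8*o (h(o) = -9*o + o = -8*o)
(97*h(-2))*41 = (97*(-8*(-2)))*41 = (97*16)*41 = 1552*41 = 63632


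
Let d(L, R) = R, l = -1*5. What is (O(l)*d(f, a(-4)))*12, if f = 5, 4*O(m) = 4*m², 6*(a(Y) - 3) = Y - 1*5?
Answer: 450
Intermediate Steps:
a(Y) = 13/6 + Y/6 (a(Y) = 3 + (Y - 1*5)/6 = 3 + (Y - 5)/6 = 3 + (-5 + Y)/6 = 3 + (-⅚ + Y/6) = 13/6 + Y/6)
l = -5
O(m) = m² (O(m) = (4*m²)/4 = m²)
(O(l)*d(f, a(-4)))*12 = ((-5)²*(13/6 + (⅙)*(-4)))*12 = (25*(13/6 - ⅔))*12 = (25*(3/2))*12 = (75/2)*12 = 450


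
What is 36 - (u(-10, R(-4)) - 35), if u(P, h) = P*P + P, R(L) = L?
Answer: -19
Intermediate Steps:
u(P, h) = P + P² (u(P, h) = P² + P = P + P²)
36 - (u(-10, R(-4)) - 35) = 36 - (-10*(1 - 10) - 35) = 36 - (-10*(-9) - 35) = 36 - (90 - 35) = 36 - 1*55 = 36 - 55 = -19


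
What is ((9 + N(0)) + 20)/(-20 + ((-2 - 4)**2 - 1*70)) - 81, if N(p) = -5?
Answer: -733/9 ≈ -81.444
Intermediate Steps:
((9 + N(0)) + 20)/(-20 + ((-2 - 4)**2 - 1*70)) - 81 = ((9 - 5) + 20)/(-20 + ((-2 - 4)**2 - 1*70)) - 81 = (4 + 20)/(-20 + ((-6)**2 - 70)) - 81 = 24/(-20 + (36 - 70)) - 81 = 24/(-20 - 34) - 81 = 24/(-54) - 81 = -1/54*24 - 81 = -4/9 - 81 = -733/9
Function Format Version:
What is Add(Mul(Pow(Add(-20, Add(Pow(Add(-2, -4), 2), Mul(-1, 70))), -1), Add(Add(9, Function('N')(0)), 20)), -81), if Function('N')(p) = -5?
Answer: Rational(-733, 9) ≈ -81.444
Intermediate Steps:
Add(Mul(Pow(Add(-20, Add(Pow(Add(-2, -4), 2), Mul(-1, 70))), -1), Add(Add(9, Function('N')(0)), 20)), -81) = Add(Mul(Pow(Add(-20, Add(Pow(Add(-2, -4), 2), Mul(-1, 70))), -1), Add(Add(9, -5), 20)), -81) = Add(Mul(Pow(Add(-20, Add(Pow(-6, 2), -70)), -1), Add(4, 20)), -81) = Add(Mul(Pow(Add(-20, Add(36, -70)), -1), 24), -81) = Add(Mul(Pow(Add(-20, -34), -1), 24), -81) = Add(Mul(Pow(-54, -1), 24), -81) = Add(Mul(Rational(-1, 54), 24), -81) = Add(Rational(-4, 9), -81) = Rational(-733, 9)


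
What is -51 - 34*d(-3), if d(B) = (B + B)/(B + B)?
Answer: -85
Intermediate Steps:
d(B) = 1 (d(B) = (2*B)/((2*B)) = (2*B)*(1/(2*B)) = 1)
-51 - 34*d(-3) = -51 - 34*1 = -51 - 34 = -85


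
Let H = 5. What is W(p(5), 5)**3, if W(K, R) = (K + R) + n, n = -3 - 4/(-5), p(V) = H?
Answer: 59319/125 ≈ 474.55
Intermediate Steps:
p(V) = 5
n = -11/5 (n = -3 - 4*(-1)/5 = -3 - 1*(-4/5) = -3 + 4/5 = -11/5 ≈ -2.2000)
W(K, R) = -11/5 + K + R (W(K, R) = (K + R) - 11/5 = -11/5 + K + R)
W(p(5), 5)**3 = (-11/5 + 5 + 5)**3 = (39/5)**3 = 59319/125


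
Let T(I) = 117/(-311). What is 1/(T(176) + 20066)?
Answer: 311/6240409 ≈ 4.9836e-5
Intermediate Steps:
T(I) = -117/311 (T(I) = 117*(-1/311) = -117/311)
1/(T(176) + 20066) = 1/(-117/311 + 20066) = 1/(6240409/311) = 311/6240409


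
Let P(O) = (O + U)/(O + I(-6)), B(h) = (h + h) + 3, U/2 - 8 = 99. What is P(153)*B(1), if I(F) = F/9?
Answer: 5505/457 ≈ 12.046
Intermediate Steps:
I(F) = F/9 (I(F) = F*(1/9) = F/9)
U = 214 (U = 16 + 2*99 = 16 + 198 = 214)
B(h) = 3 + 2*h (B(h) = 2*h + 3 = 3 + 2*h)
P(O) = (214 + O)/(-2/3 + O) (P(O) = (O + 214)/(O + (1/9)*(-6)) = (214 + O)/(O - 2/3) = (214 + O)/(-2/3 + O))
P(153)*B(1) = (3*(214 + 153)/(-2 + 3*153))*(3 + 2*1) = (3*367/(-2 + 459))*(3 + 2) = (3*367/457)*5 = (3*(1/457)*367)*5 = (1101/457)*5 = 5505/457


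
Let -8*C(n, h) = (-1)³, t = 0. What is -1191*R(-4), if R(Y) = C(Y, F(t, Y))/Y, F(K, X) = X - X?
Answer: 1191/32 ≈ 37.219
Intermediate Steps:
F(K, X) = 0
C(n, h) = ⅛ (C(n, h) = -⅛*(-1)³ = -⅛*(-1) = ⅛)
R(Y) = 1/(8*Y)
-1191*R(-4) = -1191/(8*(-4)) = -1191*(-1)/(8*4) = -1191*(-1/32) = 1191/32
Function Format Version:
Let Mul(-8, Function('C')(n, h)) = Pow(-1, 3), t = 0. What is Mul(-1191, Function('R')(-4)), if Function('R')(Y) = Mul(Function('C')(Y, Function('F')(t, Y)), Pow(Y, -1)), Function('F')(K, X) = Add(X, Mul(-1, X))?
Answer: Rational(1191, 32) ≈ 37.219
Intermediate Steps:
Function('F')(K, X) = 0
Function('C')(n, h) = Rational(1, 8) (Function('C')(n, h) = Mul(Rational(-1, 8), Pow(-1, 3)) = Mul(Rational(-1, 8), -1) = Rational(1, 8))
Function('R')(Y) = Mul(Rational(1, 8), Pow(Y, -1))
Mul(-1191, Function('R')(-4)) = Mul(-1191, Mul(Rational(1, 8), Pow(-4, -1))) = Mul(-1191, Mul(Rational(1, 8), Rational(-1, 4))) = Mul(-1191, Rational(-1, 32)) = Rational(1191, 32)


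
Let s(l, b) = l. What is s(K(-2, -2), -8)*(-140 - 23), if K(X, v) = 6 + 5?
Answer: -1793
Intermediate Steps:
K(X, v) = 11
s(K(-2, -2), -8)*(-140 - 23) = 11*(-140 - 23) = 11*(-163) = -1793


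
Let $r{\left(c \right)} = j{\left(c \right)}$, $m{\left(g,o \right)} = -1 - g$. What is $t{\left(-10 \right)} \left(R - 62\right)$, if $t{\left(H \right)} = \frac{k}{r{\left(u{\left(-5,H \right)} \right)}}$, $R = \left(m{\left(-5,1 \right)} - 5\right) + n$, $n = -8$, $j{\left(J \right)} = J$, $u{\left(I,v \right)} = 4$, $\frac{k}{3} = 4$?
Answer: $-213$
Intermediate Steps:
$k = 12$ ($k = 3 \cdot 4 = 12$)
$r{\left(c \right)} = c$
$R = -9$ ($R = \left(\left(-1 - -5\right) - 5\right) - 8 = \left(\left(-1 + 5\right) - 5\right) - 8 = \left(4 - 5\right) - 8 = -1 - 8 = -9$)
$t{\left(H \right)} = 3$ ($t{\left(H \right)} = \frac{12}{4} = 12 \cdot \frac{1}{4} = 3$)
$t{\left(-10 \right)} \left(R - 62\right) = 3 \left(-9 - 62\right) = 3 \left(-71\right) = -213$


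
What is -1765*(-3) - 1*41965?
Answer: -36670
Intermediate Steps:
-1765*(-3) - 1*41965 = 5295 - 41965 = -36670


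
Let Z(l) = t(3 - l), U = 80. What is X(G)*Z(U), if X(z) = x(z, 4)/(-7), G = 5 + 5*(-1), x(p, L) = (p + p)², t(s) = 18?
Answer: 0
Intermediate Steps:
Z(l) = 18
x(p, L) = 4*p² (x(p, L) = (2*p)² = 4*p²)
G = 0 (G = 5 - 5 = 0)
X(z) = -4*z²/7 (X(z) = (4*z²)/(-7) = (4*z²)*(-⅐) = -4*z²/7)
X(G)*Z(U) = -4/7*0²*18 = -4/7*0*18 = 0*18 = 0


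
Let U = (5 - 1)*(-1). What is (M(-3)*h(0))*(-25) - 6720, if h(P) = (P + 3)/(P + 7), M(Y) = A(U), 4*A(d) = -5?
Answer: -187785/28 ≈ -6706.6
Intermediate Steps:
U = -4 (U = 4*(-1) = -4)
A(d) = -5/4 (A(d) = (1/4)*(-5) = -5/4)
M(Y) = -5/4
h(P) = (3 + P)/(7 + P)
(M(-3)*h(0))*(-25) - 6720 = -5*(3 + 0)/(4*(7 + 0))*(-25) - 6720 = -5*3/(4*7)*(-25) - 6720 = -5*3/28*(-25) - 6720 = -5/4*3/7*(-25) - 6720 = -15/28*(-25) - 6720 = 375/28 - 6720 = -187785/28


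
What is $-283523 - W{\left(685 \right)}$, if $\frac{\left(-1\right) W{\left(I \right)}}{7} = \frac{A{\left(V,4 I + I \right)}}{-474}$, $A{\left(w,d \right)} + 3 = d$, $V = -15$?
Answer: $- \frac{67206928}{237} \approx -2.8357 \cdot 10^{5}$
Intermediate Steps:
$A{\left(w,d \right)} = -3 + d$
$W{\left(I \right)} = - \frac{7}{158} + \frac{35 I}{474}$ ($W{\left(I \right)} = - 7 \frac{-3 + \left(4 I + I\right)}{-474} = - 7 \left(-3 + 5 I\right) \left(- \frac{1}{474}\right) = - 7 \left(\frac{1}{158} - \frac{5 I}{474}\right) = - \frac{7}{158} + \frac{35 I}{474}$)
$-283523 - W{\left(685 \right)} = -283523 - \left(- \frac{7}{158} + \frac{35}{474} \cdot 685\right) = -283523 - \left(- \frac{7}{158} + \frac{23975}{474}\right) = -283523 - \frac{11977}{237} = - \frac{67206928}{237}$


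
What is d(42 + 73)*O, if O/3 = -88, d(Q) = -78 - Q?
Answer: 50952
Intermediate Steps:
O = -264 (O = 3*(-88) = -264)
d(42 + 73)*O = (-78 - (42 + 73))*(-264) = (-78 - 1*115)*(-264) = (-78 - 115)*(-264) = -193*(-264) = 50952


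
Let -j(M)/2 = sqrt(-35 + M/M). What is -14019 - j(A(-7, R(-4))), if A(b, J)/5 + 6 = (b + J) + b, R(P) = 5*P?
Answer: -14019 + 2*I*sqrt(34) ≈ -14019.0 + 11.662*I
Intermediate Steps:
A(b, J) = -30 + 5*J + 10*b (A(b, J) = -30 + 5*((b + J) + b) = -30 + 5*((J + b) + b) = -30 + 5*(J + 2*b) = -30 + (5*J + 10*b) = -30 + 5*J + 10*b)
j(M) = -2*I*sqrt(34) (j(M) = -2*sqrt(-35 + M/M) = -2*sqrt(-35 + 1) = -2*I*sqrt(34))
-14019 - j(A(-7, R(-4))) = -14019 - (-2)*I*sqrt(34) = -14019 + 2*I*sqrt(34)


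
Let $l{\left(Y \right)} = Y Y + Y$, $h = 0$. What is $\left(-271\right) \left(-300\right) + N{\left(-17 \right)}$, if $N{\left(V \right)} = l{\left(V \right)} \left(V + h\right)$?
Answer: $76676$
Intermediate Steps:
$l{\left(Y \right)} = Y + Y^{2}$ ($l{\left(Y \right)} = Y^{2} + Y = Y + Y^{2}$)
$N{\left(V \right)} = V^{2} \left(1 + V\right)$ ($N{\left(V \right)} = V \left(1 + V\right) \left(V + 0\right) = V \left(1 + V\right) V = V^{2} \left(1 + V\right)$)
$\left(-271\right) \left(-300\right) + N{\left(-17 \right)} = \left(-271\right) \left(-300\right) + \left(-17\right)^{2} \left(1 - 17\right) = 81300 + 289 \left(-16\right) = 81300 - 4624 = 76676$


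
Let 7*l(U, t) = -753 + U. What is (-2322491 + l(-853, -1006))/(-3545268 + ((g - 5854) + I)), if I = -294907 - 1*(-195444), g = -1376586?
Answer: 16259043/35190197 ≈ 0.46203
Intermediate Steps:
l(U, t) = -753/7 + U/7 (l(U, t) = (-753 + U)/7 = -753/7 + U/7)
I = -99463 (I = -294907 + 195444 = -99463)
(-2322491 + l(-853, -1006))/(-3545268 + ((g - 5854) + I)) = (-2322491 + (-753/7 + (1/7)*(-853)))/(-3545268 + ((-1376586 - 5854) - 99463)) = (-2322491 + (-753/7 - 853/7))/(-3545268 + (-1382440 - 99463)) = (-2322491 - 1606/7)/(-3545268 - 1481903) = -16259043/7/(-5027171) = -16259043/7*(-1/5027171) = 16259043/35190197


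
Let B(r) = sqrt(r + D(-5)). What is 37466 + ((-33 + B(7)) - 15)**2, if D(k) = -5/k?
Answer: 39778 - 192*sqrt(2) ≈ 39507.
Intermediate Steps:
B(r) = sqrt(1 + r) (B(r) = sqrt(r - 5/(-5)) = sqrt(r - 5*(-1/5)) = sqrt(r + 1) = sqrt(1 + r))
37466 + ((-33 + B(7)) - 15)**2 = 37466 + ((-33 + sqrt(1 + 7)) - 15)**2 = 37466 + ((-33 + sqrt(8)) - 15)**2 = 37466 + ((-33 + 2*sqrt(2)) - 15)**2 = 37466 + (-48 + 2*sqrt(2))**2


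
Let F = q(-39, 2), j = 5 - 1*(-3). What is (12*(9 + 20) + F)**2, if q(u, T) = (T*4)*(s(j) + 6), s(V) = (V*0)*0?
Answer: 156816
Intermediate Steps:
j = 8 (j = 5 + 3 = 8)
s(V) = 0 (s(V) = 0*0 = 0)
q(u, T) = 24*T (q(u, T) = (T*4)*(0 + 6) = (4*T)*6 = 24*T)
F = 48 (F = 24*2 = 48)
(12*(9 + 20) + F)**2 = (12*(9 + 20) + 48)**2 = (12*29 + 48)**2 = (348 + 48)**2 = 396**2 = 156816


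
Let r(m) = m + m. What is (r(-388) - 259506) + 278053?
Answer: 17771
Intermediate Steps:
r(m) = 2*m
(r(-388) - 259506) + 278053 = (2*(-388) - 259506) + 278053 = (-776 - 259506) + 278053 = -260282 + 278053 = 17771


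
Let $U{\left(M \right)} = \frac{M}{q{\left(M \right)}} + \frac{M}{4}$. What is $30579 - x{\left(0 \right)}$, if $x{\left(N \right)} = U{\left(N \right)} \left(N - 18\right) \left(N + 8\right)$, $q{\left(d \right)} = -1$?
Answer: $30579$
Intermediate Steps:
$U{\left(M \right)} = - \frac{3 M}{4}$ ($U{\left(M \right)} = \frac{M}{-1} + \frac{M}{4} = M \left(-1\right) + M \frac{1}{4} = - M + \frac{M}{4} = - \frac{3 M}{4}$)
$x{\left(N \right)} = - \frac{3 N \left(-18 + N\right) \left(8 + N\right)}{4}$ ($x{\left(N \right)} = - \frac{3 N}{4} \left(N - 18\right) \left(N + 8\right) = - \frac{3 N}{4} \left(-18 + N\right) \left(8 + N\right) = - \frac{3 N \left(-18 + N\right) \left(8 + N\right)}{4}$)
$30579 - x{\left(0 \right)} = 30579 - \frac{3}{4} \cdot 0 \left(144 - 0^{2} + 10 \cdot 0\right) = 30579 - \frac{3}{4} \cdot 0 \left(144 - 0 + 0\right) = 30579 - \frac{3}{4} \cdot 0 \left(144 + 0 + 0\right) = 30579 - \frac{3}{4} \cdot 0 \cdot 144 = 30579 - 0 = 30579 + 0 = 30579$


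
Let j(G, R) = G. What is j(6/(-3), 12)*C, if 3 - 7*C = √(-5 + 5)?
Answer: -6/7 ≈ -0.85714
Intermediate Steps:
C = 3/7 (C = 3/7 - √(-5 + 5)/7 = 3/7 - √0/7 = 3/7 - ⅐*0 = 3/7 + 0 = 3/7 ≈ 0.42857)
j(6/(-3), 12)*C = (6/(-3))*(3/7) = (6*(-⅓))*(3/7) = -2*3/7 = -6/7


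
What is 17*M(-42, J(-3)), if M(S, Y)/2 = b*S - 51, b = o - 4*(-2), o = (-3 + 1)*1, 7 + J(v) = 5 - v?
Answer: -10302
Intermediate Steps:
J(v) = -2 - v (J(v) = -7 + (5 - v) = -2 - v)
o = -2 (o = -2*1 = -2)
b = 6 (b = -2 - 4*(-2) = -2 + 8 = 6)
M(S, Y) = -102 + 12*S (M(S, Y) = 2*(6*S - 51) = 2*(-51 + 6*S) = -102 + 12*S)
17*M(-42, J(-3)) = 17*(-102 + 12*(-42)) = 17*(-102 - 504) = 17*(-606) = -10302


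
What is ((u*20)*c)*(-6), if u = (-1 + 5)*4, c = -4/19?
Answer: 7680/19 ≈ 404.21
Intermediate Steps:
c = -4/19 (c = -4*1/19 = -4/19 ≈ -0.21053)
u = 16 (u = 4*4 = 16)
((u*20)*c)*(-6) = ((16*20)*(-4/19))*(-6) = (320*(-4/19))*(-6) = -1280/19*(-6) = 7680/19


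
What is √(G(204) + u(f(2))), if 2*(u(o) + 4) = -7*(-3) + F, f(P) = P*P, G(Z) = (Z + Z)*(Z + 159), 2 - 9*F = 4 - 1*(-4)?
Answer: √5331966/6 ≈ 384.85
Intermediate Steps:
F = -⅔ (F = 2/9 - (4 - 1*(-4))/9 = 2/9 - (4 + 4)/9 = 2/9 - ⅑*8 = 2/9 - 8/9 = -⅔ ≈ -0.66667)
G(Z) = 2*Z*(159 + Z) (G(Z) = (2*Z)*(159 + Z) = 2*Z*(159 + Z))
f(P) = P²
u(o) = 37/6 (u(o) = -4 + (-7*(-3) - ⅔)/2 = -4 + (21 - ⅔)/2 = -4 + (½)*(61/3) = -4 + 61/6 = 37/6)
√(G(204) + u(f(2))) = √(2*204*(159 + 204) + 37/6) = √(2*204*363 + 37/6) = √(148104 + 37/6) = √(888661/6) = √5331966/6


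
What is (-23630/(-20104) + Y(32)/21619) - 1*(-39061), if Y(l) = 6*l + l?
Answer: 8488767177601/217314188 ≈ 39062.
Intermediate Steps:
Y(l) = 7*l
(-23630/(-20104) + Y(32)/21619) - 1*(-39061) = (-23630/(-20104) + (7*32)/21619) - 1*(-39061) = (-23630*(-1/20104) + 224*(1/21619)) + 39061 = (11815/10052 + 224/21619) + 39061 = 257680133/217314188 + 39061 = 8488767177601/217314188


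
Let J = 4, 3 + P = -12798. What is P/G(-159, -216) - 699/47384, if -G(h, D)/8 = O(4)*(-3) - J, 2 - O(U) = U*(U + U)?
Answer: 75760209/4075024 ≈ 18.591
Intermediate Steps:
O(U) = 2 - 2*U**2 (O(U) = 2 - U*(U + U) = 2 - U*2*U = 2 - 2*U**2)
P = -12801 (P = -3 - 12798 = -12801)
G(h, D) = -688 (G(h, D) = -8*((2 - 2*4**2)*(-3) - 1*4) = -8*((2 - 2*16)*(-3) - 4) = -8*((2 - 32)*(-3) - 4) = -8*(-30*(-3) - 4) = -8*(90 - 4) = -8*86 = -688)
P/G(-159, -216) - 699/47384 = -12801/(-688) - 699/47384 = -12801*(-1/688) - 699*1/47384 = 12801/688 - 699/47384 = 75760209/4075024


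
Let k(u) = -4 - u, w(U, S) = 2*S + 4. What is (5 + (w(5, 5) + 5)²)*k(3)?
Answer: -2562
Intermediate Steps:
w(U, S) = 4 + 2*S
(5 + (w(5, 5) + 5)²)*k(3) = (5 + ((4 + 2*5) + 5)²)*(-4 - 1*3) = (5 + ((4 + 10) + 5)²)*(-4 - 3) = (5 + (14 + 5)²)*(-7) = (5 + 19²)*(-7) = (5 + 361)*(-7) = 366*(-7) = -2562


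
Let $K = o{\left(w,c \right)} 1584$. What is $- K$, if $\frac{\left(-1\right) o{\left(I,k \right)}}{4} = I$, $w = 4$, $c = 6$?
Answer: $25344$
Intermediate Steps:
$o{\left(I,k \right)} = - 4 I$
$K = -25344$ ($K = \left(-4\right) 4 \cdot 1584 = \left(-16\right) 1584 = -25344$)
$- K = \left(-1\right) \left(-25344\right) = 25344$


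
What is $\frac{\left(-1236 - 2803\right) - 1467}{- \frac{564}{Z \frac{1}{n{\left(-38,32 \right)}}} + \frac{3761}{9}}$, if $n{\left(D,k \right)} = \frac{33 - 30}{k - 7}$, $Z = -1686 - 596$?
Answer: $- \frac{1413527850}{107290139} \approx -13.175$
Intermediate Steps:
$Z = -2282$
$n{\left(D,k \right)} = \frac{3}{-7 + k}$
$\frac{\left(-1236 - 2803\right) - 1467}{- \frac{564}{Z \frac{1}{n{\left(-38,32 \right)}}} + \frac{3761}{9}} = \frac{\left(-1236 - 2803\right) - 1467}{- \frac{564}{\left(-2282\right) \frac{1}{3 \frac{1}{-7 + 32}}} + \frac{3761}{9}} = \frac{-4039 - 1467}{- \frac{564}{\left(-2282\right) \frac{1}{3 \cdot \frac{1}{25}}} + 3761 \cdot \frac{1}{9}} = - \frac{5506}{- \frac{564}{\left(-2282\right) \frac{1}{3 \cdot \frac{1}{25}}} + \frac{3761}{9}} = - \frac{5506}{- \frac{564}{\left(-2282\right) \frac{1}{\frac{3}{25}}} + \frac{3761}{9}} = - \frac{5506}{- \frac{564}{\left(-2282\right) \frac{25}{3}} + \frac{3761}{9}} = - \frac{5506}{- \frac{564}{- \frac{57050}{3}} + \frac{3761}{9}} = - \frac{5506}{\left(-564\right) \left(- \frac{3}{57050}\right) + \frac{3761}{9}} = - \frac{5506}{\frac{846}{28525} + \frac{3761}{9}} = - \frac{5506}{\frac{107290139}{256725}} = \left(-5506\right) \frac{256725}{107290139} = - \frac{1413527850}{107290139}$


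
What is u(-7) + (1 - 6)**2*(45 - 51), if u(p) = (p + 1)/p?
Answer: -1044/7 ≈ -149.14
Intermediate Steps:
u(p) = (1 + p)/p
u(-7) + (1 - 6)**2*(45 - 51) = (1 - 7)/(-7) + (1 - 6)**2*(45 - 51) = -1/7*(-6) + (-5)**2*(-6) = 6/7 + 25*(-6) = 6/7 - 150 = -1044/7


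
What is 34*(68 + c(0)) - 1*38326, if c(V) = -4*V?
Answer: -36014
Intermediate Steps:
34*(68 + c(0)) - 1*38326 = 34*(68 - 4*0) - 1*38326 = 34*(68 + 0) - 38326 = 34*68 - 38326 = 2312 - 38326 = -36014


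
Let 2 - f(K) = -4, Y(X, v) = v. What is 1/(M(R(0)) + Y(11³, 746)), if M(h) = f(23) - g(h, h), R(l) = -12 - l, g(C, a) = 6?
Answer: 1/746 ≈ 0.0013405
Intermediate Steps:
f(K) = 6 (f(K) = 2 - 1*(-4) = 2 + 4 = 6)
M(h) = 0 (M(h) = 6 - 1*6 = 6 - 6 = 0)
1/(M(R(0)) + Y(11³, 746)) = 1/(0 + 746) = 1/746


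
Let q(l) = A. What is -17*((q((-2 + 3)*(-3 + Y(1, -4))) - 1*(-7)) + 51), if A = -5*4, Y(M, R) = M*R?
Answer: -646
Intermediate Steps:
A = -20
q(l) = -20
-17*((q((-2 + 3)*(-3 + Y(1, -4))) - 1*(-7)) + 51) = -17*((-20 - 1*(-7)) + 51) = -17*((-20 + 7) + 51) = -17*(-13 + 51) = -17*38 = -646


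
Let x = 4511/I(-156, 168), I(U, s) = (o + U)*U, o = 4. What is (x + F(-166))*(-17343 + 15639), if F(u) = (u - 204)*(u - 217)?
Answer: -18352036477/76 ≈ -2.4147e+8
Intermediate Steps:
F(u) = (-217 + u)*(-204 + u) (F(u) = (-204 + u)*(-217 + u) = (-217 + u)*(-204 + u))
I(U, s) = U*(4 + U) (I(U, s) = (4 + U)*U = U*(4 + U))
x = 347/1824 (x = 4511/((-156*(4 - 156))) = 4511/((-156*(-152))) = 4511/23712 = 4511*(1/23712) = 347/1824 ≈ 0.19024)
(x + F(-166))*(-17343 + 15639) = (347/1824 + (44268 + (-166)**2 - 421*(-166)))*(-17343 + 15639) = (347/1824 + (44268 + 27556 + 69886))*(-1704) = (347/1824 + 141710)*(-1704) = (258479387/1824)*(-1704) = -18352036477/76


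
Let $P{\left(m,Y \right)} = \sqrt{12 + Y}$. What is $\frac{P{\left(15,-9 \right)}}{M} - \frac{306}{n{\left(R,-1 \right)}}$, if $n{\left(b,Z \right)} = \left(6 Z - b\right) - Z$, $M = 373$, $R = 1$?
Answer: $51 + \frac{\sqrt{3}}{373} \approx 51.005$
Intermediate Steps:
$n{\left(b,Z \right)} = - b + 5 Z$ ($n{\left(b,Z \right)} = \left(- b + 6 Z\right) - Z = - b + 5 Z$)
$\frac{P{\left(15,-9 \right)}}{M} - \frac{306}{n{\left(R,-1 \right)}} = \frac{\sqrt{12 - 9}}{373} - \frac{306}{\left(-1\right) 1 + 5 \left(-1\right)} = \sqrt{3} \cdot \frac{1}{373} - \frac{306}{-1 - 5} = \frac{\sqrt{3}}{373} - \frac{306}{-6} = \frac{\sqrt{3}}{373} - -51 = \frac{\sqrt{3}}{373} + 51 = 51 + \frac{\sqrt{3}}{373}$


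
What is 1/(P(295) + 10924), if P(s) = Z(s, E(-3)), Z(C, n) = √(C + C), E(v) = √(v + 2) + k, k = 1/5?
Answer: 5462/59666593 - √590/119333186 ≈ 9.1338e-5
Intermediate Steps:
k = ⅕ ≈ 0.20000
E(v) = ⅕ + √(2 + v) (E(v) = √(v + 2) + ⅕ = √(2 + v) + ⅕ = ⅕ + √(2 + v))
Z(C, n) = √2*√C (Z(C, n) = √(2*C) = √2*√C)
P(s) = √2*√s
1/(P(295) + 10924) = 1/(√2*√295 + 10924) = 1/(√590 + 10924) = 1/(10924 + √590)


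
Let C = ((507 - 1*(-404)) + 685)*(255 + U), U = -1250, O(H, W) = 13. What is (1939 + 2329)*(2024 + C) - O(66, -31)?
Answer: -6769030941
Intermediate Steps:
C = -1588020 (C = ((507 - 1*(-404)) + 685)*(255 - 1250) = ((507 + 404) + 685)*(-995) = (911 + 685)*(-995) = 1596*(-995) = -1588020)
(1939 + 2329)*(2024 + C) - O(66, -31) = (1939 + 2329)*(2024 - 1588020) - 1*13 = 4268*(-1585996) - 13 = -6769030928 - 13 = -6769030941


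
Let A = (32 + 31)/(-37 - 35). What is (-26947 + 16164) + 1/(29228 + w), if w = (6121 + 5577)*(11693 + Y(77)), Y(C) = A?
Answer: -5900617457971/547214825 ≈ -10783.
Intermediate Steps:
A = -7/8 (A = 63/(-72) = 63*(-1/72) = -7/8 ≈ -0.87500)
Y(C) = -7/8
w = 547097913/4 (w = (6121 + 5577)*(11693 - 7/8) = 11698*(93537/8) = 547097913/4 ≈ 1.3677e+8)
(-26947 + 16164) + 1/(29228 + w) = (-26947 + 16164) + 1/(29228 + 547097913/4) = -10783 + 1/(547214825/4) = -10783 + 4/547214825 = -5900617457971/547214825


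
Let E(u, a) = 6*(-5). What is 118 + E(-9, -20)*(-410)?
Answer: 12418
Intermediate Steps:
E(u, a) = -30
118 + E(-9, -20)*(-410) = 118 - 30*(-410) = 118 + 12300 = 12418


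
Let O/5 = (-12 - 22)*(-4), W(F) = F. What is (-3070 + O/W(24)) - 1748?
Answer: -14369/3 ≈ -4789.7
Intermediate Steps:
O = 680 (O = 5*((-12 - 22)*(-4)) = 5*(-34*(-4)) = 5*136 = 680)
(-3070 + O/W(24)) - 1748 = (-3070 + 680/24) - 1748 = (-3070 + 680*(1/24)) - 1748 = (-3070 + 85/3) - 1748 = -9125/3 - 1748 = -14369/3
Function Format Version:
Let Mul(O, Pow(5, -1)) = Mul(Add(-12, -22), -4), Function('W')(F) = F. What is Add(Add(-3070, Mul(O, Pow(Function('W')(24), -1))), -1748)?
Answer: Rational(-14369, 3) ≈ -4789.7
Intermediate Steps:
O = 680 (O = Mul(5, Mul(Add(-12, -22), -4)) = Mul(5, Mul(-34, -4)) = Mul(5, 136) = 680)
Add(Add(-3070, Mul(O, Pow(Function('W')(24), -1))), -1748) = Add(Add(-3070, Mul(680, Pow(24, -1))), -1748) = Add(Add(-3070, Mul(680, Rational(1, 24))), -1748) = Add(Add(-3070, Rational(85, 3)), -1748) = Add(Rational(-9125, 3), -1748) = Rational(-14369, 3)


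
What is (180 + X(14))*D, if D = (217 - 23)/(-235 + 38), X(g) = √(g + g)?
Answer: -34920/197 - 388*√7/197 ≈ -182.47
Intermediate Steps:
X(g) = √2*√g (X(g) = √(2*g) = √2*√g)
D = -194/197 (D = 194/(-197) = 194*(-1/197) = -194/197 ≈ -0.98477)
(180 + X(14))*D = (180 + √2*√14)*(-194/197) = (180 + 2*√7)*(-194/197) = -34920/197 - 388*√7/197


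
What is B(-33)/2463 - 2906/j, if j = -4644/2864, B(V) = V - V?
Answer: 2080696/1161 ≈ 1792.2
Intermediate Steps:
B(V) = 0
j = -1161/716 (j = -4644*1/2864 = -1161/716 ≈ -1.6215)
B(-33)/2463 - 2906/j = 0/2463 - 2906/(-1161/716) = 0*(1/2463) - 2906*(-716/1161) = 0 + 2080696/1161 = 2080696/1161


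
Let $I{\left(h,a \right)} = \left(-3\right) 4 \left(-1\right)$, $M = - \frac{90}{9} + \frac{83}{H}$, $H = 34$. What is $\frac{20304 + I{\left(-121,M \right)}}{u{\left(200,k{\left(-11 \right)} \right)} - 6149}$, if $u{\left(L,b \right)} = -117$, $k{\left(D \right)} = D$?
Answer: $- \frac{10158}{3133} \approx -3.2423$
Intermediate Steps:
$M = - \frac{257}{34}$ ($M = - \frac{90}{9} + \frac{83}{34} = \left(-90\right) \frac{1}{9} + 83 \cdot \frac{1}{34} = -10 + \frac{83}{34} = - \frac{257}{34} \approx -7.5588$)
$I{\left(h,a \right)} = 12$ ($I{\left(h,a \right)} = \left(-12\right) \left(-1\right) = 12$)
$\frac{20304 + I{\left(-121,M \right)}}{u{\left(200,k{\left(-11 \right)} \right)} - 6149} = \frac{20304 + 12}{-117 - 6149} = \frac{20316}{-6266} = 20316 \left(- \frac{1}{6266}\right) = - \frac{10158}{3133}$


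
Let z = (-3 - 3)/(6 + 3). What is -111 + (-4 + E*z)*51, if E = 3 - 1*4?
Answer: -281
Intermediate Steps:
E = -1 (E = 3 - 4 = -1)
z = -⅔ (z = -6/9 = -6*⅑ = -⅔ ≈ -0.66667)
-111 + (-4 + E*z)*51 = -111 + (-4 - 1*(-⅔))*51 = -111 + (-4 + ⅔)*51 = -111 - 10/3*51 = -111 - 170 = -281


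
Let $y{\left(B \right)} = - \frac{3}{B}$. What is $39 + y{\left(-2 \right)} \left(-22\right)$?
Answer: $6$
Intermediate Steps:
$39 + y{\left(-2 \right)} \left(-22\right) = 39 + - \frac{3}{-2} \left(-22\right) = 39 + \left(-3\right) \left(- \frac{1}{2}\right) \left(-22\right) = 39 + \frac{3}{2} \left(-22\right) = 39 - 33 = 6$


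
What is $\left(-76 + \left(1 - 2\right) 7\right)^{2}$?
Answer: $6889$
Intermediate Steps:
$\left(-76 + \left(1 - 2\right) 7\right)^{2} = \left(-76 - 7\right)^{2} = \left(-83\right)^{2} = 6889$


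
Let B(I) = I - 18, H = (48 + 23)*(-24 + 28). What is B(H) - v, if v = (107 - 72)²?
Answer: -959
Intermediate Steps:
H = 284 (H = 71*4 = 284)
B(I) = -18 + I
v = 1225 (v = 35² = 1225)
B(H) - v = (-18 + 284) - 1*1225 = 266 - 1225 = -959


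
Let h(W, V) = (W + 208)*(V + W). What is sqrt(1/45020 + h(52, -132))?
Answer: I*sqrt(10539362068745)/22510 ≈ 144.22*I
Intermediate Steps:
h(W, V) = (208 + W)*(V + W)
sqrt(1/45020 + h(52, -132)) = sqrt(1/45020 + (52**2 + 208*(-132) + 208*52 - 132*52)) = sqrt(1/45020 + (2704 - 27456 + 10816 - 6864)) = sqrt(1/45020 - 20800) = sqrt(-936415999/45020) = I*sqrt(10539362068745)/22510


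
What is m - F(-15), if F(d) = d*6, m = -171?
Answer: -81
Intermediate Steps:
F(d) = 6*d
m - F(-15) = -171 - 6*(-15) = -171 - 1*(-90) = -171 + 90 = -81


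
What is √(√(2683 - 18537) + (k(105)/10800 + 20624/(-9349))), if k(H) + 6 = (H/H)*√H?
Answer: √(-6248739610818 + 262211403*√105 + 2831883152400*I*√15854)/1682820 ≈ 7.8653 + 8.0043*I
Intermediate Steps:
k(H) = -6 + √H (k(H) = -6 + (H/H)*√H = -6 + 1*√H = -6 + √H)
√(√(2683 - 18537) + (k(105)/10800 + 20624/(-9349))) = √(√(2683 - 18537) + ((-6 + √105)/10800 + 20624/(-9349))) = √(√(-15854) + ((-6 + √105)*(1/10800) + 20624*(-1/9349))) = √(I*√15854 + ((-1/1800 + √105/10800) - 20624/9349)) = √(I*√15854 + (-37132549/16828200 + √105/10800)) = √(-37132549/16828200 + √105/10800 + I*√15854)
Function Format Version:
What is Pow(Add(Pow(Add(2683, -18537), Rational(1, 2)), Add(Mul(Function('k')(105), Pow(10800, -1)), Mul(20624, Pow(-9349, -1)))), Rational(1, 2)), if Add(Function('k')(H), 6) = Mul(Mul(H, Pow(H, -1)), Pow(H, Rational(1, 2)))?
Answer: Mul(Rational(1, 1682820), Pow(Add(-6248739610818, Mul(262211403, Pow(105, Rational(1, 2))), Mul(2831883152400, I, Pow(15854, Rational(1, 2)))), Rational(1, 2))) ≈ Add(7.8653, Mul(8.0043, I))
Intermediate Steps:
Function('k')(H) = Add(-6, Pow(H, Rational(1, 2))) (Function('k')(H) = Add(-6, Mul(Mul(H, Pow(H, -1)), Pow(H, Rational(1, 2)))) = Add(-6, Mul(1, Pow(H, Rational(1, 2)))) = Add(-6, Pow(H, Rational(1, 2))))
Pow(Add(Pow(Add(2683, -18537), Rational(1, 2)), Add(Mul(Function('k')(105), Pow(10800, -1)), Mul(20624, Pow(-9349, -1)))), Rational(1, 2)) = Pow(Add(Pow(Add(2683, -18537), Rational(1, 2)), Add(Mul(Add(-6, Pow(105, Rational(1, 2))), Pow(10800, -1)), Mul(20624, Pow(-9349, -1)))), Rational(1, 2)) = Pow(Add(Pow(-15854, Rational(1, 2)), Add(Mul(Add(-6, Pow(105, Rational(1, 2))), Rational(1, 10800)), Mul(20624, Rational(-1, 9349)))), Rational(1, 2)) = Pow(Add(Mul(I, Pow(15854, Rational(1, 2))), Add(Add(Rational(-1, 1800), Mul(Rational(1, 10800), Pow(105, Rational(1, 2)))), Rational(-20624, 9349))), Rational(1, 2)) = Pow(Add(Mul(I, Pow(15854, Rational(1, 2))), Add(Rational(-37132549, 16828200), Mul(Rational(1, 10800), Pow(105, Rational(1, 2))))), Rational(1, 2)) = Pow(Add(Rational(-37132549, 16828200), Mul(Rational(1, 10800), Pow(105, Rational(1, 2))), Mul(I, Pow(15854, Rational(1, 2)))), Rational(1, 2))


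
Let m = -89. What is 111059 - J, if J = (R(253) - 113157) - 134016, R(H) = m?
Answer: 358321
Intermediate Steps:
R(H) = -89
J = -247262 (J = (-89 - 113157) - 134016 = -113246 - 134016 = -247262)
111059 - J = 111059 - 1*(-247262) = 111059 + 247262 = 358321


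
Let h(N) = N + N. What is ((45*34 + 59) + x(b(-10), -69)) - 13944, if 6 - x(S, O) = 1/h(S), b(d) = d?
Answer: -246979/20 ≈ -12349.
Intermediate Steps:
h(N) = 2*N
x(S, O) = 6 - 1/(2*S)
((45*34 + 59) + x(b(-10), -69)) - 13944 = ((45*34 + 59) + (6 - ½/(-10))) - 13944 = ((1530 + 59) + (6 - ½*(-⅒))) - 13944 = (1589 + (6 + 1/20)) - 13944 = (1589 + 121/20) - 13944 = 31901/20 - 13944 = -246979/20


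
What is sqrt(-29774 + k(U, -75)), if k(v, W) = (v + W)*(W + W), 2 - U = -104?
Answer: 2*I*sqrt(8606) ≈ 185.54*I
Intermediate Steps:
U = 106 (U = 2 - 1*(-104) = 2 + 104 = 106)
k(v, W) = 2*W*(W + v) (k(v, W) = (W + v)*(2*W) = 2*W*(W + v))
sqrt(-29774 + k(U, -75)) = sqrt(-29774 + 2*(-75)*(-75 + 106)) = sqrt(-29774 + 2*(-75)*31) = sqrt(-29774 - 4650) = sqrt(-34424) = 2*I*sqrt(8606)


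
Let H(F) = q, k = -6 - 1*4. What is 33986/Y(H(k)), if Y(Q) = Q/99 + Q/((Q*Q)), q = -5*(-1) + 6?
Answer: 1682307/10 ≈ 1.6823e+5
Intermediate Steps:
k = -10 (k = -6 - 4 = -10)
q = 11 (q = 5 + 6 = 11)
H(F) = 11
Y(Q) = 1/Q + Q/99 (Y(Q) = Q*(1/99) + Q/(Q²) = Q/99 + Q/Q² = Q/99 + 1/Q = 1/Q + Q/99)
33986/Y(H(k)) = 33986/(1/11 + (1/99)*11) = 33986/(1/11 + ⅑) = 33986/(20/99) = 33986*(99/20) = 1682307/10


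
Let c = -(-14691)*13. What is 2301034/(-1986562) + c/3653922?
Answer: -1338066530817/1209790432694 ≈ -1.1060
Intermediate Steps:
c = 190983 (c = -249*(-767) = 190983)
2301034/(-1986562) + c/3653922 = 2301034/(-1986562) + 190983/3653922 = 2301034*(-1/1986562) + 190983*(1/3653922) = -1150517/993281 + 63661/1217974 = -1338066530817/1209790432694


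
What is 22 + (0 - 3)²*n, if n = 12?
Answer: 130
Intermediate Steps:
22 + (0 - 3)²*n = 22 + (0 - 3)²*12 = 22 + (-3)²*12 = 22 + 9*12 = 22 + 108 = 130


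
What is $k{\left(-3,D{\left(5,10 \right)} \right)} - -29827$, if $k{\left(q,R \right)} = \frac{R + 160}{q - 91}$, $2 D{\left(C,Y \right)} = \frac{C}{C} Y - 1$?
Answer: $\frac{119301}{4} \approx 29825.0$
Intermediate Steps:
$D{\left(C,Y \right)} = - \frac{1}{2} + \frac{Y}{2}$ ($D{\left(C,Y \right)} = \frac{\frac{C}{C} Y - 1}{2} = \frac{1 Y - 1}{2} = \frac{Y - 1}{2} = \frac{-1 + Y}{2} = - \frac{1}{2} + \frac{Y}{2}$)
$k{\left(q,R \right)} = \frac{160 + R}{-91 + q}$
$k{\left(-3,D{\left(5,10 \right)} \right)} - -29827 = \frac{160 + \left(- \frac{1}{2} + \frac{1}{2} \cdot 10\right)}{-91 - 3} - -29827 = \frac{160 + \left(- \frac{1}{2} + 5\right)}{-94} + 29827 = - \frac{160 + \frac{9}{2}}{94} + 29827 = \left(- \frac{1}{94}\right) \frac{329}{2} + 29827 = - \frac{7}{4} + 29827 = \frac{119301}{4}$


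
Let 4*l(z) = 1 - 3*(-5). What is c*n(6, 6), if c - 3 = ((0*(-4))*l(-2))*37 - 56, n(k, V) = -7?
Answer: 371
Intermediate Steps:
l(z) = 4 (l(z) = (1 - 3*(-5))/4 = (1 + 15)/4 = (¼)*16 = 4)
c = -53 (c = 3 + (((0*(-4))*4)*37 - 56) = 3 + ((0*4)*37 - 56) = 3 + (0*37 - 56) = 3 + (0 - 56) = 3 - 56 = -53)
c*n(6, 6) = -53*(-7) = 371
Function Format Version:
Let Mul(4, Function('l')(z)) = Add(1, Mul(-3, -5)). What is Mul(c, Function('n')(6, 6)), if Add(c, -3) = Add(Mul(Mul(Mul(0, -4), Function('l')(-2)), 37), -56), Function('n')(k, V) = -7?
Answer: 371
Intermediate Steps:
Function('l')(z) = 4 (Function('l')(z) = Mul(Rational(1, 4), Add(1, Mul(-3, -5))) = Mul(Rational(1, 4), Add(1, 15)) = Mul(Rational(1, 4), 16) = 4)
c = -53 (c = Add(3, Add(Mul(Mul(Mul(0, -4), 4), 37), -56)) = Add(3, Add(Mul(Mul(0, 4), 37), -56)) = Add(3, Add(Mul(0, 37), -56)) = Add(3, Add(0, -56)) = Add(3, -56) = -53)
Mul(c, Function('n')(6, 6)) = Mul(-53, -7) = 371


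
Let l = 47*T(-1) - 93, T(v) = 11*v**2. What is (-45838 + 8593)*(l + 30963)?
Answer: -1169008815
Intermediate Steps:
l = 424 (l = 47*(11*(-1)**2) - 93 = 47*(11*1) - 93 = 47*11 - 93 = 517 - 93 = 424)
(-45838 + 8593)*(l + 30963) = (-45838 + 8593)*(424 + 30963) = -37245*31387 = -1169008815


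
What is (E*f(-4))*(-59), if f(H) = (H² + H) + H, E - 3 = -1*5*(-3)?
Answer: -8496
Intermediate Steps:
E = 18 (E = 3 - 1*5*(-3) = 3 - 5*(-3) = 3 + 15 = 18)
f(H) = H² + 2*H (f(H) = (H + H²) + H = H² + 2*H)
(E*f(-4))*(-59) = (18*(-4*(2 - 4)))*(-59) = (18*(-4*(-2)))*(-59) = (18*8)*(-59) = 144*(-59) = -8496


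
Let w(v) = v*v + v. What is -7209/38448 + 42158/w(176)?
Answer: 36317/31152 ≈ 1.1658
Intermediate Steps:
w(v) = v + v² (w(v) = v² + v = v + v²)
-7209/38448 + 42158/w(176) = -7209/38448 + 42158/((176*(1 + 176))) = -7209*1/38448 + 42158/((176*177)) = -3/16 + 42158/31152 = -3/16 + 42158*(1/31152) = -3/16 + 21079/15576 = 36317/31152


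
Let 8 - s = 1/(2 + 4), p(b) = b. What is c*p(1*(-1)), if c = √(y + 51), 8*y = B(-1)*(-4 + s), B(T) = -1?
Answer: -5*√291/12 ≈ -7.1078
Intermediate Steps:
s = 47/6 (s = 8 - 1/(2 + 4) = 8 - 1/6 = 8 - 1*⅙ = 8 - ⅙ = 47/6 ≈ 7.8333)
y = -23/48 (y = (-(-4 + 47/6))/8 = (-1*23/6)/8 = (⅛)*(-23/6) = -23/48 ≈ -0.47917)
c = 5*√291/12 (c = √(-23/48 + 51) = √(2425/48) = 5*√291/12 ≈ 7.1078)
c*p(1*(-1)) = (5*√291/12)*(1*(-1)) = (5*√291/12)*(-1) = -5*√291/12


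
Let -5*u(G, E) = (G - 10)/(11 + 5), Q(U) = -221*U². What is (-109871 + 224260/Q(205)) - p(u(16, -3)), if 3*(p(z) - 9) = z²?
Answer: -65312863275143/594401600 ≈ -1.0988e+5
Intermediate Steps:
u(G, E) = ⅛ - G/80 (u(G, E) = -(G - 10)/(5*(11 + 5)) = -(-10 + G)/(5*16) = -(-5/8 + G/16)/5 = ⅛ - G/80)
p(z) = 9 + z²/3
(-109871 + 224260/Q(205)) - p(u(16, -3)) = (-109871 + 224260/((-221*205²))) - (9 + (⅛ - 1/80*16)²/3) = (-109871 + 224260/((-221*42025))) - (9 + (⅛ - ⅕)²/3) = (-109871 + 224260/(-9287525)) - (9 + (-3/40)²/3) = (-109871 + 224260*(-1/9287525)) - (9 + (⅓)*(9/1600)) = (-109871 - 44852/1857505) - (9 + 3/1600) = -204085976707/1857505 - 1*14403/1600 = -204085976707/1857505 - 14403/1600 = -65312863275143/594401600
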